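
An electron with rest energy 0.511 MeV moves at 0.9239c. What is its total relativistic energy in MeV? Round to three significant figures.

Lorentz factor: γ = (1 − 0.85359121)^(−1/2) = 2.6135.
Total energy: E = γmc² = 2.6135 × 0.511 MeV = 1.34 MeV.

1.34 MeV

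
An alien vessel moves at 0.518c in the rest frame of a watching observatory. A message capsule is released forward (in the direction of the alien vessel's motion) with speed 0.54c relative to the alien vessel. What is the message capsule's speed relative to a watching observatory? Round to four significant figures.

In units of c, u = (u' + v)/(1 + u'v) with u' = 0.54 and v = 0.518.
Numerator: 0.54 + 0.518 = 1.058. Denominator: 1 + (0.54)(0.518) = 1.27972.
u = 1.058/1.27972 = 0.82674, so the speed is 0.8267c.

0.8267c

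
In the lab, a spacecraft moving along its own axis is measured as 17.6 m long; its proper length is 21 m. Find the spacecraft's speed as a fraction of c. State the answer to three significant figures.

Length contraction gives γ = L₀/L = 21/17.6 = 1.1932.
β = √(1 − 1/γ²) = √0.297618 = 0.546.

0.546c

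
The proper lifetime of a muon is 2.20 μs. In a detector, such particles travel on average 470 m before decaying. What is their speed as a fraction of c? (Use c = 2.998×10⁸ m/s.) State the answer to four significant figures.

0.5803c

Lab distance = (lab lifetime)·v = γτ·βc, so βγ = d/(cτ) = 470.0/(2.998×10⁸ × 2.200×10^-6) = 0.7126.
With βγ = 0.7126: γ² = 1 + (βγ)² = 1.507799, and β = (βγ)/γ = 0.7126/1.22792 = 0.5803.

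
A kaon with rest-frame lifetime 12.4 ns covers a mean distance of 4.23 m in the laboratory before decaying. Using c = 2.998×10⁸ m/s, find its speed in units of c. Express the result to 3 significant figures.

Let x = d/(cτ) = 4.230 m / (2.998×10⁸ m/s × 1.240×10^-8 s) = 1.1379. Since d = βγcτ, x = βγ = β/√(1−β²).
Solving: β² = x²/(1+x²) = 1.29482/2.29482 = 0.564236, so β = 0.751.

0.751c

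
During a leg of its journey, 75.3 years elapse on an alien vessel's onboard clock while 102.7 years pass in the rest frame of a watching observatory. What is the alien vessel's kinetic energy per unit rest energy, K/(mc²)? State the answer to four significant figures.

0.3639

From Δt = γΔτ: γ = 102.7/75.3 = 1.36388.
K/(mc²) = γ − 1 = 1.36388 − 1 = 0.3639.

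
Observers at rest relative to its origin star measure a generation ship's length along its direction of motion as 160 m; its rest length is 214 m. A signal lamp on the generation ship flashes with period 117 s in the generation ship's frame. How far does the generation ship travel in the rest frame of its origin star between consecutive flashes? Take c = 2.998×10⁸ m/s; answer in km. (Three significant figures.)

3.12×10^7 km

γ = L₀/L = 214/160 = 1.3375.
β = √(1 − 1/γ²) = 0.66408. Lab-frame period = γτ = 1.3375×117 s = 156.49 s. Distance = βc × γτ = 0.66408 × 2.998×10⁸ m/s × 156.49 s = 3.1156×10^10 m = 3.12×10^7 km.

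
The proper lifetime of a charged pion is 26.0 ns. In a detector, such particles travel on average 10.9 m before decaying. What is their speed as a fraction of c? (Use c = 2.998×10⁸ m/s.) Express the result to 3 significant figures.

Let x = d/(cτ) = 10.90 m / (2.998×10⁸ m/s × 2.600×10^-8 s) = 1.3984. Since d = βγcτ, x = βγ = β/√(1−β²).
Solving: β² = x²/(1+x²) = 1.95552/2.95552 = 0.66165, so β = 0.813.

0.813c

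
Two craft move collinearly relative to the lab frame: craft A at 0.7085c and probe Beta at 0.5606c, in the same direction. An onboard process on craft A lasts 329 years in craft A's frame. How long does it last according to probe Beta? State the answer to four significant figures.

339.4 years

The velocity of craft A relative to probe Beta is (0.7085 − 0.5606)c / (1 − 0.7085×0.5606) = 0.24535c; relative speed 0.24535c.
At |u| = 0.24535c, γ = (1 − 0.0601966)^(−1/2) = 1.0315.
Craft A's interval is proper; time dilation gives Δt_B = γΔτ = 1.0315 × 329 years = 339.4 years.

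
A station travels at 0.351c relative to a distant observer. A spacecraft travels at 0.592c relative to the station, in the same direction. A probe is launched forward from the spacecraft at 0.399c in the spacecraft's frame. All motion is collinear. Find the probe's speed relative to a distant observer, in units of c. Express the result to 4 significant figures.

0.8995c

First combine the probe and spacecraft (S''→S'): u₁ = (0.399 + 0.592)/(1 + 0.399×0.592) = 0.991/1.236208 = 0.80165.
Then combine with the station (S'→S): u = (0.80165 + 0.351)/(1 + 0.80165×0.351) = 1.15265/1.28137915 = 0.89954.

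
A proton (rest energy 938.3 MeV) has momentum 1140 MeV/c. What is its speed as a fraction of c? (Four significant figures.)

βγ = pc/(mc²) = 1140/938.3 = 1.215.
Since γ² = 1 + (βγ)² = 2.47623, γ = √2.47623 = 1.5736, and β = (βγ)/γ = 1.215/1.5736 = 0.7721.

0.7721c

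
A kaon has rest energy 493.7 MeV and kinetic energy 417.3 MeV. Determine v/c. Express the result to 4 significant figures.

0.8404

γ = 1 + K/(mc²) = 1 + 417.3/493.7 = 1.8453.
β = √(1 − 1/γ²) = √(1 − 0.293674) = √0.706326 = 0.8404.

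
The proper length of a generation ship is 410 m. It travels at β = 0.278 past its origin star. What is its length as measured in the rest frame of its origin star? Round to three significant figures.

394 m

γ = 1/√(1 − β²) = 1/√(1 − 0.077284) = 1/√0.922716 = 1/0.960581 = 1.041.
Along the direction of motion the measured length is L₀/γ = 410/1.041 = 394 m.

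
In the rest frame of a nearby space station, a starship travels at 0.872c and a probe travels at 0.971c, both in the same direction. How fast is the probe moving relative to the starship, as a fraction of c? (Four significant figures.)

Transform to the starship's frame: u' = (u − v)/(1 − uv/c²).
u' = (0.971 − 0.872)/(1 − 0.971×0.872) = 0.099/0.153288 = 0.64584.
Speed in the starship's frame: 0.6458c (in the same direction).

0.6458c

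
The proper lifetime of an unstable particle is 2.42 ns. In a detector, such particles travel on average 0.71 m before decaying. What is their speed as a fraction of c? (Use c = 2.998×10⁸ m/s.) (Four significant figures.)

Let x = d/(cτ) = 0.7100 m / (2.998×10⁸ m/s × 2.420×10^-9 s) = 0.97861. Since d = βγcτ, x = βγ = β/√(1−β²).
Solving: β² = x²/(1+x²) = 0.957678/1.957678 = 0.489191, so β = 0.6994.

0.6994c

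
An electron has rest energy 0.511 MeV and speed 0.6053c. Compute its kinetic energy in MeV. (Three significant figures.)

Lorentz factor: γ = (1 − 0.36638809)^(−1/2) = 1.25629.
Kinetic energy: K = (γ − 1)mc² = (1.25629 − 1) × 0.511 MeV = 0.25629 × 0.511 = 0.131 MeV.

0.131 MeV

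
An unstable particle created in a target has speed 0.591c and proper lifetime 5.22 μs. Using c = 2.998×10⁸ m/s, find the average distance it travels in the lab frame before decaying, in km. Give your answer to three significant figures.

1.15 km

γ = 1/√(1 − β²) = 1/√(1 − 0.349281) = 1/√0.650719 = 1/0.806672 = 1.2397.
Lab-frame lifetime: Δt = γτ = 1.2397 × 5.22 μs = 6.4712 μs.
Distance: d = vΔt = 0.591 × 2.998×10⁸ m/s × 6.4712×10^-6 s = 1150 m = 1.15 km.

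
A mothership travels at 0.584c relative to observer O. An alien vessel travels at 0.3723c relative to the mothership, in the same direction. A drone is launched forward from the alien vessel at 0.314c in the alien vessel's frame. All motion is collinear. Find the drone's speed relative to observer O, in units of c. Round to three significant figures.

0.882c

Compose velocities in two stages. Stage 1 (into S'): u₁ = (0.314+0.3723)/(1+0.314×0.3723) = 0.61447.
Stage 2 (into S): u = (0.61447+0.584)/(1+0.61447×0.584) = 0.88197, so the speed is 0.882c.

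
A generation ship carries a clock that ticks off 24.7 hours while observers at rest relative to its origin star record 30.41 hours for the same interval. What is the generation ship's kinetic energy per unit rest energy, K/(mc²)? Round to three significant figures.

The time-dilation ratio gives γ = 30.41/24.7 = 1.23117.
Since K = (γ−1)mc², K/(mc²) = 1.23117 − 1 = 0.231.

0.231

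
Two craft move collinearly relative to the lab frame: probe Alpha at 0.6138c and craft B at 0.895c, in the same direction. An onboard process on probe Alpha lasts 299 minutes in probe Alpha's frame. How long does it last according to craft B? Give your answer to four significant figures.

382.6 minutes

Speed of probe Alpha in craft B's frame: u = (v_A − v_B)/(1 − v_A v_B/c²) = (0.6138 − 0.895)/(1 − 0.6138×0.895) = −0.2812/0.450649 = −0.62399; |u| = 0.62399c.
At |u| = 0.62399c, γ = (1 − 0.389364)^(−1/2) = 1.2797.
The clock on probe Alpha records proper time, so craft B measures Δt = γΔτ = 1.2797 × 299 = 382.6 minutes.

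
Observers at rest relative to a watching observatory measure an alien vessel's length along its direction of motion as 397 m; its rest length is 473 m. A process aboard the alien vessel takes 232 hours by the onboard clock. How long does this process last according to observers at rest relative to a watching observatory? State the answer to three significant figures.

276 hours

γ = L₀/L = 473/397 = 1.19144.
The same γ dilates the second interval: 1.19144 × 232 hours = 276 hours.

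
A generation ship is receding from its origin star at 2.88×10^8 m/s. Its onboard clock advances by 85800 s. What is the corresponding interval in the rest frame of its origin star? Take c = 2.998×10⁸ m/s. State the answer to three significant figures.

3.09×10^5 s

β = v/c = (2.88×10^8 m/s)/(2.998×10⁸ m/s) = 0.96064.
With β = 0.96064, γ = 1/√(1 − 0.96064²) = 1/√0.0771707904 = 3.5998.
The onboard clock measures proper time, so the interval in the rest frame of its origin star is dilated: Δt = γ·Δτ = 3.5998 × 85800 s = 3.09×10^5 s.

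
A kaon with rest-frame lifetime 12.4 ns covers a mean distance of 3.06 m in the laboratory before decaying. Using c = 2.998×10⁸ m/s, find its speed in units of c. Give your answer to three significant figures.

Lab distance = (lab lifetime)·v = γτ·βc, so βγ = d/(cτ) = 3.060/(2.998×10⁸ × 1.240×10^-8) = 0.82313.
With βγ = 0.82313: γ² = 1 + (βγ)² = 1.677543, and β = (βγ)/γ = 0.82313/1.2952 = 0.636.

0.636c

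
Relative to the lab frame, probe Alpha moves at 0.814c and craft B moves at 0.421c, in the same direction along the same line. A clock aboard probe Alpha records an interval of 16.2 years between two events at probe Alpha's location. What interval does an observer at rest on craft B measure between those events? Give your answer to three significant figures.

20.2 years

The velocity of probe Alpha relative to craft B is (0.814 − 0.421)c / (1 − 0.814×0.421) = 0.5979c; relative speed 0.5979c.
γ for this relative speed: γ = 1/√(1 − 0.357484) = 1.2476.
Probe Alpha's interval is proper; time dilation gives Δt_B = γΔτ = 1.2476 × 16.2 years = 20.2 years.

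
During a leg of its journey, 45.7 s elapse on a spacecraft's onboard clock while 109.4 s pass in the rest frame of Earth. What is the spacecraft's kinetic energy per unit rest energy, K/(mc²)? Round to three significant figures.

1.39

The time-dilation ratio gives γ = 109.4/45.7 = 2.39387.
K/(mc²) = γ − 1 = 2.39387 − 1 = 1.39.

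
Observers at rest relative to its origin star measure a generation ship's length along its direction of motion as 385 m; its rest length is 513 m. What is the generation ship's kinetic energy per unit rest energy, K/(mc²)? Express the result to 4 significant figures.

0.3325

From L = L₀/γ: γ = 513/385 = 1.33247.
Since K = (γ−1)mc², K/(mc²) = 1.33247 − 1 = 0.3325.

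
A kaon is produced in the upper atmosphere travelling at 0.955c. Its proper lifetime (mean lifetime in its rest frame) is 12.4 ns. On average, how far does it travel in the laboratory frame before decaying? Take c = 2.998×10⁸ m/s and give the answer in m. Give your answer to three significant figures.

With β = 0.955, γ = 1/√(1 − 0.955²) = 1/√0.087975 = 3.3715.
Lab-frame lifetime: Δt = γτ = 3.3715 × 12.4 ns = 41.807 ns.
Distance: d = vΔt = 0.955 × 2.998×10⁸ m/s × 4.1807×10^-8 s = 12.0 m.

12.0 m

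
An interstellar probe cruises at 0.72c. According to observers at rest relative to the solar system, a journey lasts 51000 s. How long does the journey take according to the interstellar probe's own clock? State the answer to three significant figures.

35400 s

Lorentz factor: γ = (1 − 0.5184)^(−1/2) = 1.441.
The moving clock records proper time: Δτ = Δt/γ = 51000/1.441 = 35400 s.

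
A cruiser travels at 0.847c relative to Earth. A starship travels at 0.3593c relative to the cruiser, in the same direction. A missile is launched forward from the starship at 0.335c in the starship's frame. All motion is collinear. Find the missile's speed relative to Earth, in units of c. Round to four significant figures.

0.9618c

Apply u = (u'+v)/(1+u'v) twice. Missile in the cruiser frame: (0.335+0.3593)/(1+0.335·0.3593) = 0.6943/1.1203655 = 0.61971c.
That velocity, transformed to the rest frame of Earth: (0.61971+0.847)/(1+0.61971·0.847) = 1.46671/1.52489437 = 0.96184c.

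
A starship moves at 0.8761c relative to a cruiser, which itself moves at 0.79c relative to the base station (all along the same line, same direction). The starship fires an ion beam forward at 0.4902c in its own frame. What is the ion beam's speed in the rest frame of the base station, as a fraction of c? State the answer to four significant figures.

Compose velocities in two stages. Stage 1 (into S'): u₁ = (0.4902+0.8761)/(1+0.4902×0.8761) = 0.95581.
Stage 2 (into S): u = (0.95581+0.79)/(1+0.95581×0.79) = 0.99471, so the speed is 0.9947c.

0.9947c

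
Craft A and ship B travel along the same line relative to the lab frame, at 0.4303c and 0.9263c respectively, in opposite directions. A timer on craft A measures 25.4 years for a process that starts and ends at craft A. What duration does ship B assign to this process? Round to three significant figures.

Transform craft A's velocity into ship B's frame: (0.4303 + 0.9263)/(1 + 0.4303·0.9263) = 1.3566/1.39858689, so the relative speed is 0.96998c.
γ for this relative speed: γ = 1/√(1 − 0.940861) = 4.1121.
Craft A's interval is proper; time dilation gives Δt_B = γΔτ = 4.1121 × 25.4 years = 104 years.

104 years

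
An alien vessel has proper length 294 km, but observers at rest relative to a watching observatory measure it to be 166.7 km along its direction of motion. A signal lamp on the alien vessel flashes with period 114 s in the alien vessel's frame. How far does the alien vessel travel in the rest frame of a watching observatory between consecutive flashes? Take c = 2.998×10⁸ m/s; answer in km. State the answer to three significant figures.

4.97×10^7 km

Length contraction gives γ = L₀/L = 294/166.7 = 1.76365.
β = √(1 − 1/γ²) = 0.82371. Lab-frame period = γτ = 1.76365×114 s = 201.06 s. Distance = βc × γτ = 0.82371 × 2.998×10⁸ m/s × 201.06 s = 4.9651×10^10 m = 4.97×10^7 km.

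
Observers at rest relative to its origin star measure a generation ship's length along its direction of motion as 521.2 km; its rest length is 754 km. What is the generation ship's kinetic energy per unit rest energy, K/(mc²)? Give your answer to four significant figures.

From L = L₀/γ: γ = 754/521.2 = 1.44666.
Since K = (γ−1)mc², K/(mc²) = 1.44666 − 1 = 0.4467.

0.4467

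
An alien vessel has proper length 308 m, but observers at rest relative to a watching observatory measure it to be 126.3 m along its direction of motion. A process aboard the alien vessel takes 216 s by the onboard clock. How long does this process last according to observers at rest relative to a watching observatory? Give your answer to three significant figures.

527 s

γ = L₀/L = 308/126.3 = 2.43864.
Δt = γΔτ = 2.43864 × 216 = 527 s.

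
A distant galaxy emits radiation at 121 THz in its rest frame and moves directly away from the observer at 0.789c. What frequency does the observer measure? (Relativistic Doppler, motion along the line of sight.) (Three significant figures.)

Relativistic Doppler (source moving away): f_obs = f_src · √((1−β)/(1+β)).
With β = 0.789: factor = √(0.211/1.789) = 0.34343.
f_obs = 121 × 0.34343 = 41.6 THz.

41.6 THz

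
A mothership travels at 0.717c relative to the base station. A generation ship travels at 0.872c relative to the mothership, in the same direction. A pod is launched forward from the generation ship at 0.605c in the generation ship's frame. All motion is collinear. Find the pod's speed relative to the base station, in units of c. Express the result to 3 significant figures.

Apply u = (u'+v)/(1+u'v) twice. Pod in the mothership frame: (0.605+0.872)/(1+0.605·0.872) = 1.477/1.52756 = 0.9669c.
That velocity, transformed to the rest frame of the base station: (0.9669+0.717)/(1+0.9669·0.717) = 1.6839/1.6932673 = 0.99447c.

0.994c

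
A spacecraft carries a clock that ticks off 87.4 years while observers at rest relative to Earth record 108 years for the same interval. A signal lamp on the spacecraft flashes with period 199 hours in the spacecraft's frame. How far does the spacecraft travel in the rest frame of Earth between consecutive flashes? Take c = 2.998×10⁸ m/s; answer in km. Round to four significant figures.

1.559×10^11 km

The time-dilation ratio gives γ = 108/87.4 = 1.2357.
β = √(1 − 1/γ²) = 0.58745. Lab-frame period = γτ = 1.2357×199 hours = 245.9 hours. Distance = βc × γτ = 0.58745 × 2.998×10⁸ m/s × 885240 s = 1.5591×10^14 m = 1.559×10^11 km.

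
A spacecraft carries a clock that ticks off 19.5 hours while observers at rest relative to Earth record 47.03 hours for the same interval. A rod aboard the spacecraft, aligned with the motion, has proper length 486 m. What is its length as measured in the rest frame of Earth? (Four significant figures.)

γ = Δt/Δτ = 47.03/19.5 = 2.41179.
The rod contracts by the same γ: 486 m / 2.41179 = 201.5 m.

201.5 m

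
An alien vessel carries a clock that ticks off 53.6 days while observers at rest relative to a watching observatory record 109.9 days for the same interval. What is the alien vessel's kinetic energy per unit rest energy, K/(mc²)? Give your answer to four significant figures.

1.050

γ = Δt/Δτ = 109.9/53.6 = 2.05037.
Since K = (γ−1)mc², K/(mc²) = 2.05037 − 1 = 1.050.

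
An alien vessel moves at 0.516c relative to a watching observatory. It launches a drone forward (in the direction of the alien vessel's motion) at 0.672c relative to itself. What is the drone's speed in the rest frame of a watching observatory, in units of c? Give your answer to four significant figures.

Relativistic velocity addition: u = (u' + v)/(1 + u'v/c²), with u' = 0.672c and v = 0.516c.
Numerator: 0.672 + 0.516 = 1.188. Denominator: 1 + (0.672)(0.516) = 1.346752.
u = 1.188/1.346752 = 0.88212, so the speed is 0.8821c.

0.8821c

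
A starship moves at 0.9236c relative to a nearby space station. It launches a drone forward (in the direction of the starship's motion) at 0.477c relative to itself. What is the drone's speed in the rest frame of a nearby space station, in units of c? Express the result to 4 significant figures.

0.9723c

In units of c, u = (u' + v)/(1 + u'v) with u' = 0.477 and v = 0.9236.
Numerator: 0.477 + 0.9236 = 1.4006. Denominator: 1 + (0.477)(0.9236) = 1.4405572.
u = 1.4006/1.4405572 = 0.97226, so the speed is 0.9723c.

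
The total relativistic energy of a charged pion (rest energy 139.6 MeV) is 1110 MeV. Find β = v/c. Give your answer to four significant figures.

0.9921

Total energy E = γmc² gives γ = 1110/139.6 = 7.9513.
Hence β = √(1 − 1/γ²) = √(1 − 0.015817) = √0.984183 = 0.9921.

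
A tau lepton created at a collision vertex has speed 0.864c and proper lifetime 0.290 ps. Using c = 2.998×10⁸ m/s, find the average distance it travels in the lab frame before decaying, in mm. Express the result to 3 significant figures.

Lorentz factor: γ = (1 − 0.746496)^(−1/2) = 1.9861.
Lab-frame lifetime: Δt = γτ = 1.9861 × 0.290 ps = 0.57597 ps.
Distance: d = vΔt = 0.864 × 2.998×10⁸ m/s × 5.7597×10^-13 s = 1.49×10^-4 m = 0.149 mm.

0.149 mm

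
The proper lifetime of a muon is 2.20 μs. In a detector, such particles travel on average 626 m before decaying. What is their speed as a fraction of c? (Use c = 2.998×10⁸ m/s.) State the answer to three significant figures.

0.688c

d = βγcτ ⇒ βγ = d/(cτ) = 626.0 m / (659.56 m) = 0.94912.
β = (βγ)/√(1+(βγ)²) = 0.94912/√1.900829 = 0.688.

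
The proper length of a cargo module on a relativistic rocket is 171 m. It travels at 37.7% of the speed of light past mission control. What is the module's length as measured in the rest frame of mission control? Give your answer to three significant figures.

158 m

Lorentz factor: γ = (1 − 0.142129)^(−1/2) = 1.0797.
Along the direction of motion the measured length is L₀/γ = 171/1.0797 = 158 m.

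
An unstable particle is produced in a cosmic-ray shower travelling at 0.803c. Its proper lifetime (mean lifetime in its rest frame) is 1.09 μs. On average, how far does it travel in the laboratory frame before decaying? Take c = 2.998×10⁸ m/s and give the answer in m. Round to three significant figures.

440 m

With β = 0.803, γ = 1/√(1 − 0.803²) = 1/√0.355191 = 1.6779.
Lab-frame lifetime: Δt = γτ = 1.6779 × 1.09 μs = 1.8289 μs.
Distance: d = vΔt = 0.803 × 2.998×10⁸ m/s × 1.8289×10^-6 s = 440 m.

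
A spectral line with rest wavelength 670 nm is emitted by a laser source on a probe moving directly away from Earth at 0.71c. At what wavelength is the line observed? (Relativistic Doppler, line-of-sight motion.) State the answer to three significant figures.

Relativistic Doppler for wavelength: λ_obs = λ_src · √((1+β)/(1−β)).
With β = 0.71: factor = √(1.71/0.29) = 2.4283.
λ_obs = 670 × 2.4283 = 1630 nm.

1630 nm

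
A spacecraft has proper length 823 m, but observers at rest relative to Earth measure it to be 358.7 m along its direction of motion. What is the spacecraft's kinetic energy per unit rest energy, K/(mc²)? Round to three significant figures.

γ = L₀/L = 823/358.7 = 2.2944.
Since K = (γ−1)mc², K/(mc²) = 2.2944 − 1 = 1.29.

1.29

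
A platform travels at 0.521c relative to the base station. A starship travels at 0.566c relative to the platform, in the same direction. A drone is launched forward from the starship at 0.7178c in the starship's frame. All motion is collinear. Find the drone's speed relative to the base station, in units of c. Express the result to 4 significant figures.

0.9717c

Compose velocities in two stages. Stage 1 (into S'): u₁ = (0.7178+0.566)/(1+0.7178×0.566) = 0.91291.
Stage 2 (into S): u = (0.91291+0.521)/(1+0.91291×0.521) = 0.97173, so the speed is 0.9717c.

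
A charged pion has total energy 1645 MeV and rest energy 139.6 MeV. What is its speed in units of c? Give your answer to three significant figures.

0.996c

γ = E/(mc²) = 1645/139.6 = 11.784.
β = √(1 − 1/γ²) = √(1 − 0.00720136) = √0.99279864 = 0.996.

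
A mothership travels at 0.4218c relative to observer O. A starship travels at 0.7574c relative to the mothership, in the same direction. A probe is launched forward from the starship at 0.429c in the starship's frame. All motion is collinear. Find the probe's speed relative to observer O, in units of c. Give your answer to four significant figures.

0.9561c

Apply u = (u'+v)/(1+u'v) twice. Probe in the mothership frame: (0.429+0.7574)/(1+0.429·0.7574) = 1.1864/1.3249246 = 0.89545c.
That velocity, transformed to the rest frame of observer O: (0.89545+0.4218)/(1+0.89545·0.4218) = 1.31725/1.37770081 = 0.95612c.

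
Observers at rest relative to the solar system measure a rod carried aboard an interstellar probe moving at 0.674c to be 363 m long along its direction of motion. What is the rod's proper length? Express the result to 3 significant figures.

491 m

Lorentz factor: γ = (1 − 0.454276)^(−1/2) = 1.3537.
Proper length: L₀ = γ·L = 1.3537 × 363 = 491 m.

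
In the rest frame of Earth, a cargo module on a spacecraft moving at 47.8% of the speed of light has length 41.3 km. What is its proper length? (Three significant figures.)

Lorentz factor: γ = (1 − 0.228484)^(−1/2) = 1.1385.
Proper length: L₀ = γ·L = 1.1385 × 41.3 = 47.0 km.

47.0 km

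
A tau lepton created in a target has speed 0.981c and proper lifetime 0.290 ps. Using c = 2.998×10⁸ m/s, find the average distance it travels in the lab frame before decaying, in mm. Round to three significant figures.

γ = 1/√(1 − β²) = 1/√(1 − 0.962361) = 1/√0.037639 = 1/0.194008 = 5.1544.
Lab-frame lifetime: Δt = γτ = 5.1544 × 0.290 ps = 1.4948 ps.
Distance: d = vΔt = 0.981 × 2.998×10⁸ m/s × 1.4948×10^-12 s = 4.40×10^-4 m = 0.440 mm.

0.440 mm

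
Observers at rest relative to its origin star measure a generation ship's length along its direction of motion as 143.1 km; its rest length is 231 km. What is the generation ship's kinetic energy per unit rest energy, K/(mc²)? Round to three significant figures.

0.614

From L = L₀/γ: γ = 231/143.1 = 1.61426.
Since K = (γ−1)mc², K/(mc²) = 1.61426 − 1 = 0.614.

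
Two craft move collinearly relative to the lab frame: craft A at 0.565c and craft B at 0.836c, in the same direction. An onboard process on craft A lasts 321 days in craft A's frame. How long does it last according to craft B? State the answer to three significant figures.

374 days

Transform craft A's velocity into craft B's frame: (0.565 − 0.836)/(1 − 0.565·0.836) = −0.271/0.52766, so the relative speed is 0.51359c.
At |u| = 0.51359c, γ = (1 − 0.263775)^(−1/2) = 1.1655.
The clock on craft A records proper time, so craft B measures Δt = γΔτ = 1.1655 × 321 = 374 days.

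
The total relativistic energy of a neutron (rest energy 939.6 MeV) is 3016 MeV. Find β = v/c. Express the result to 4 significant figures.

γ = E/(mc²) = 3016/939.6 = 3.2099.
β = √(1 − 1/γ²) = √(1 − 0.0970548) = √0.9029452 = 0.9502.

0.9502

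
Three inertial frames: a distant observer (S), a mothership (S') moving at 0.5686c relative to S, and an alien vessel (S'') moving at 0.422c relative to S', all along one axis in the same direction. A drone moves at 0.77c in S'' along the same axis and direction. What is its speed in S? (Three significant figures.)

0.971c

Compose velocities in two stages. Stage 1 (into S'): u₁ = (0.77+0.422)/(1+0.77×0.422) = 0.89966.
Stage 2 (into S): u = (0.89966+0.5686)/(1+0.89966×0.5686) = 0.97136, so the speed is 0.971c.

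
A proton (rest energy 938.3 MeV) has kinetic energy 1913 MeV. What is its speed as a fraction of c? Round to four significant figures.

γ = 1 + K/(mc²) = 1 + 1913/938.3 = 3.0388.
β = √(1 − 1/γ²) = √(1 − 0.108292) = √0.891708 = 0.9443.

0.9443c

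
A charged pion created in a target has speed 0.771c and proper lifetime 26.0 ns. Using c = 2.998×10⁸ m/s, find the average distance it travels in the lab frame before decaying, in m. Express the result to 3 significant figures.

9.44 m

γ = 1/√(1 − β²) = 1/√(1 − 0.594441) = 1/√0.405559 = 1/0.636835 = 1.5703.
Lab-frame lifetime: Δt = γτ = 1.5703 × 26.0 ns = 40.828 ns.
Distance: d = vΔt = 0.771 × 2.998×10⁸ m/s × 4.0828×10^-8 s = 9.44 m.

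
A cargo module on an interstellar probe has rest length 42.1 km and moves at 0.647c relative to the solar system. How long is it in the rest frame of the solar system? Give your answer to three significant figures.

Lorentz factor: γ = (1 − 0.418609)^(−1/2) = 1.3115.
Length contraction: L = L₀/γ = 42.1/1.3115 = 32.1 km.

32.1 km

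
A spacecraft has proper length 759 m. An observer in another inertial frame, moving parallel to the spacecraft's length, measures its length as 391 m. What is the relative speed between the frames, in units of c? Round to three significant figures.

0.857c

Length contraction gives γ = L₀/L = 759/391 = 1.9412.
β = √(1 − 1/γ²) = √0.734625 = 0.857.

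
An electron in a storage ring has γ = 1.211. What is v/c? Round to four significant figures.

β = √(1 − 1/γ²) = √(1 − 1/1.466521) = √0.318114 = 0.5640.

0.5640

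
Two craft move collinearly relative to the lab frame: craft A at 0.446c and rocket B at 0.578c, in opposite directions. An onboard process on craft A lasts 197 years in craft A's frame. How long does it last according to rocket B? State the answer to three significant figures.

339 years

Speed of craft A in rocket B's frame: u = (v_A + v_B)/(1 + v_A v_B/c²) = (0.446 + 0.578)/(1 + 0.446×0.578) = 1.024/1.257788 = 0.81413; |u| = 0.81413c.
At |u| = 0.81413c, γ = (1 − 0.662808)^(−1/2) = 1.7221.
The clock on craft A records proper time, so rocket B measures Δt = γΔτ = 1.7221 × 197 = 339 years.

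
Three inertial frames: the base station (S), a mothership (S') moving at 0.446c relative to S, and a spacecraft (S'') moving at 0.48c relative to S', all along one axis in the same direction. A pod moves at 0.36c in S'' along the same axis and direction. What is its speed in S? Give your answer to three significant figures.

Apply u = (u'+v)/(1+u'v) twice. Pod in the mothership frame: (0.36+0.48)/(1+0.36·0.48) = 0.84/1.1728 = 0.71623c.
That velocity, transformed to the rest frame of the base station: (0.71623+0.446)/(1+0.71623·0.446) = 1.16223/1.31943858 = 0.88085c.

0.881c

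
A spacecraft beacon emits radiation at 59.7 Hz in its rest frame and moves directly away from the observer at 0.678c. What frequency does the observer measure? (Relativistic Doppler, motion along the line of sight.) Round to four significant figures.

26.15 Hz

Relativistic Doppler (source moving away): f_obs = f_src · √((1−β)/(1+β)).
With β = 0.678: factor = √(0.322/1.678) = 0.43806.
f_obs = 59.7 × 0.43806 = 26.15 Hz.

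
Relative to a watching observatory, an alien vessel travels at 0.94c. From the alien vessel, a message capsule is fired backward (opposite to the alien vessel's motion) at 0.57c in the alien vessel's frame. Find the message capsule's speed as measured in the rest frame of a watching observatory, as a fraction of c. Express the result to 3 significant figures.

Relativistic velocity addition: u = (u' + v)/(1 + u'v/c²), with u' = −0.57c and v = 0.94c.
Numerator: −0.57 + 0.94 = 0.37. Denominator: 1 + (−0.57)(0.94) = 0.4642.
u = 0.37/0.4642 = 0.79707, so the speed is 0.797c.

0.797c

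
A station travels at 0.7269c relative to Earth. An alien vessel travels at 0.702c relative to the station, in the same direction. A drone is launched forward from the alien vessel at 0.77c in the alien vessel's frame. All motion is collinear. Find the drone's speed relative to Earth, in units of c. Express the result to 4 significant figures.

First combine the drone and alien vessel (S''→S'): u₁ = (0.77 + 0.702)/(1 + 0.77×0.702) = 1.472/1.54054 = 0.95551.
Then combine with the station (S'→S): u = (0.95551 + 0.7269)/(1 + 0.95551×0.7269) = 1.68241/1.694560219 = 0.99283.

0.9928c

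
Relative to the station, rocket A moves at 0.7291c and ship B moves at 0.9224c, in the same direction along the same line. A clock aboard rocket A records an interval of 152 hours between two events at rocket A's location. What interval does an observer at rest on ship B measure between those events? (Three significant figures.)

The velocity of rocket A relative to ship B is (0.7291 − 0.9224)c / (1 − 0.7291×0.9224) = −0.59027c; relative speed 0.59027c.
γ for this relative speed: γ = 1/√(1 − 0.348419) = 1.2388.
Rocket A's interval is proper; time dilation gives Δt_B = γΔτ = 1.2388 × 152 hours = 188 hours.

188 hours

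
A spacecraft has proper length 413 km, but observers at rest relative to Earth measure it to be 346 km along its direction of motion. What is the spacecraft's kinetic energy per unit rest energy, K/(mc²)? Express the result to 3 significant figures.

Length contraction gives γ = L₀/L = 413/346 = 1.19364.
Since K = (γ−1)mc², K/(mc²) = 1.19364 − 1 = 0.194.

0.194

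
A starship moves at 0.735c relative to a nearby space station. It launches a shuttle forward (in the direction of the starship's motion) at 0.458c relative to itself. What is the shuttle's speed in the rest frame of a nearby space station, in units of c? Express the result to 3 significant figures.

Relativistic velocity addition: u = (u' + v)/(1 + u'v/c²), with u' = 0.458c and v = 0.735c.
Numerator: 0.458 + 0.735 = 1.193. Denominator: 1 + (0.458)(0.735) = 1.33663.
u = 1.193/1.33663 = 0.89254, so the speed is 0.893c.

0.893c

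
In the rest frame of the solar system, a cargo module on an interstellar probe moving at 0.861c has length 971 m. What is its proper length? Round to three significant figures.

γ = 1/√(1 − β²) = 1/√(1 − 0.741321) = 1/√0.258679 = 1/0.508605 = 1.9662.
Proper length: L₀ = γ·L = 1.9662 × 971 = 1910 m.

1910 m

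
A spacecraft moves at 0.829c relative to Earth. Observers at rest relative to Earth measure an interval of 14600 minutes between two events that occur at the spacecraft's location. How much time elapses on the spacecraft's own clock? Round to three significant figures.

γ = 1/√(1 − β²) = 1/√(1 − 0.687241) = 1/√0.312759 = 1/0.559249 = 1.7881.
The moving clock records proper time: Δτ = Δt/γ = 14600/1.7881 = 8170 minutes.

8170 minutes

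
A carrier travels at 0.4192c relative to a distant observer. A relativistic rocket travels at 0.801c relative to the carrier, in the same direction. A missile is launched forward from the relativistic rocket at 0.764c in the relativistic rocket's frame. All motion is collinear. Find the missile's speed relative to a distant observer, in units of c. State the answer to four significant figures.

First combine the missile and relativistic rocket (S''→S'): u₁ = (0.764 + 0.801)/(1 + 0.764×0.801) = 1.565/1.611964 = 0.97087.
Then combine with the carrier (S'→S): u = (0.97087 + 0.4192)/(1 + 0.97087×0.4192) = 1.39007/1.406988704 = 0.98798.

0.9880c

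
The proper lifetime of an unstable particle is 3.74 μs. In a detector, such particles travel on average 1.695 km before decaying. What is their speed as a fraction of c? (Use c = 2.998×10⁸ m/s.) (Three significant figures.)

0.834c

Let x = d/(cτ) = 1695 m / (2.998×10⁸ m/s × 3.740×10^-6 s) = 1.5117. Since d = βγcτ, x = βγ = β/√(1−β²).
Solving: β² = x²/(1+x²) = 2.28524/3.28524 = 0.695608, so β = 0.834.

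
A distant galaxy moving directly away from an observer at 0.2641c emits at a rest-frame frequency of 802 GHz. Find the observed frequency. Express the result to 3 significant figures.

612 GHz

Relativistic Doppler (source moving away): f_obs = f_src · √((1−β)/(1+β)).
With β = 0.2641: factor = √(0.7359/1.2641) = 0.76299.
f_obs = 802 × 0.76299 = 612 GHz.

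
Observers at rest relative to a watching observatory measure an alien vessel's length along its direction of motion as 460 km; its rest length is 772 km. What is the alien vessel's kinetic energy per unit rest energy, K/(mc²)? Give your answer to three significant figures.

0.678

Length contraction gives γ = L₀/L = 772/460 = 1.67826.
K/(mc²) = γ − 1 = 1.67826 − 1 = 0.678.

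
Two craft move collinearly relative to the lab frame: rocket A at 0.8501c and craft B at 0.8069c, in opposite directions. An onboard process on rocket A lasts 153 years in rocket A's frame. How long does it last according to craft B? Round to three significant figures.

The velocity of rocket A relative to craft B is (0.8501 + 0.8069)c / (1 + 0.8501×0.8069) = 0.98283c; relative speed 0.98283c.
γ for this relative speed: γ = 1/√(1 − 0.965955) = 5.4197.
The clock on rocket A records proper time, so craft B measures Δt = γΔτ = 5.4197 × 153 = 829 years.

829 years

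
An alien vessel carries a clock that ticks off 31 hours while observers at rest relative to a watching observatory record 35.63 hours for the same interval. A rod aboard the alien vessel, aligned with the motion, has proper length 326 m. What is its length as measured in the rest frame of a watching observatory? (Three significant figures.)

284 m

The time-dilation ratio gives γ = 35.63/31 = 1.14935.
L = L₀/γ = 326/1.14935 = 284 m.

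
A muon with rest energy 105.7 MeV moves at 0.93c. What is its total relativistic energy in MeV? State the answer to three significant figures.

288 MeV

γ = 1/√(1 − β²) = 1/√(1 − 0.8649) = 1/√0.1351 = 1/0.36756 = 2.7206.
Total energy: E = γmc² = 2.7206 × 105.7 MeV = 288 MeV.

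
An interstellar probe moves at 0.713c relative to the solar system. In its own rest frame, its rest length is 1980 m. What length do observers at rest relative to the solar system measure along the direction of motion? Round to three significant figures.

1390 m

γ = 1/√(1 − β²) = 1/√(1 − 0.508369) = 1/√0.491631 = 1/0.701164 = 1.4262.
Length contraction: L = L₀/γ = 1980/1.4262 = 1390 m.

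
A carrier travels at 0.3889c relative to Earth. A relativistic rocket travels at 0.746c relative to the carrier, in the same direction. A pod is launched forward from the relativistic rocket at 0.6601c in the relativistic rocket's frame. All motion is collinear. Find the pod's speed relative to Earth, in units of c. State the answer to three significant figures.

0.974c

Apply u = (u'+v)/(1+u'v) twice. Pod in the carrier frame: (0.6601+0.746)/(1+0.6601·0.746) = 1.4061/1.4924346 = 0.94215c.
That velocity, transformed to the rest frame of Earth: (0.94215+0.3889)/(1+0.94215·0.3889) = 1.33105/1.366402135 = 0.97413c.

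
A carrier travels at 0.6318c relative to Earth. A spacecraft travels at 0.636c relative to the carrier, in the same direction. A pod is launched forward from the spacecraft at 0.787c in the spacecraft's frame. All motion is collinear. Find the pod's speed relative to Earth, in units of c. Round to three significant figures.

First combine the pod and spacecraft (S''→S'): u₁ = (0.787 + 0.636)/(1 + 0.787×0.636) = 1.423/1.500532 = 0.94833.
Then combine with the carrier (S'→S): u = (0.94833 + 0.6318)/(1 + 0.94833×0.6318) = 1.58013/1.599154894 = 0.9881.

0.988c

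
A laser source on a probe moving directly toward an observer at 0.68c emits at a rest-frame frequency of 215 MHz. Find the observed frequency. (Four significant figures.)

Relativistic Doppler (source moving toward): f_obs = f_src · √((1+β)/(1−β)).
With β = 0.68: factor = √(1.68/0.32) = 2.2913.
f_obs = 215 × 2.2913 = 492.6 MHz.

492.6 MHz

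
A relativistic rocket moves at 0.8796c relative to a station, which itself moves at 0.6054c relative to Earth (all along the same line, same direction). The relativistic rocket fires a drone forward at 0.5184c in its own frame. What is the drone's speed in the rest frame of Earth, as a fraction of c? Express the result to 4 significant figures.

0.9901c

First combine the drone and relativistic rocket (S''→S'): u₁ = (0.5184 + 0.8796)/(1 + 0.5184×0.8796) = 1.398/1.45598464 = 0.96017.
Then combine with the station (S'→S): u = (0.96017 + 0.6054)/(1 + 0.96017×0.6054) = 1.56557/1.581286918 = 0.99006.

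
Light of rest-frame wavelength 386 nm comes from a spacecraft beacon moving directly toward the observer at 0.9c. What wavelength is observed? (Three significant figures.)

88.6 nm

Relativistic Doppler for wavelength: λ_obs = λ_src · √((1−β)/(1+β)).
With β = 0.9: factor = √(0.1/1.9) = 0.22942.
λ_obs = 386 × 0.22942 = 88.6 nm.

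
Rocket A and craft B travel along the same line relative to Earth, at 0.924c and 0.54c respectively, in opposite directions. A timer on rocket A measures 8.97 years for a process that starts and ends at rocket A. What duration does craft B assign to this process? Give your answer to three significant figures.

41.8 years

Speed of rocket A in craft B's frame: u = (v_A + v_B)/(1 + v_A v_B/c²) = (0.924 + 0.54)/(1 + 0.924×0.54) = 1.464/1.49896 = 0.97668; |u| = 0.97668c.
At |u| = 0.97668c, γ = (1 − 0.953904)^(−1/2) = 4.6577.
The clock on rocket A records proper time, so craft B measures Δt = γΔτ = 4.6577 × 8.97 = 41.8 years.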